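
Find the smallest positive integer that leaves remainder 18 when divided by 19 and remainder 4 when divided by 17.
M = 19 × 17 = 323. M₁ = 17, y₁ ≡ 9 (mod 19). M₂ = 19, y₂ ≡ 9 (mod 17). t = 18×17×9 + 4×19×9 ≡ 208 (mod 323). The smallest positive such number is 208.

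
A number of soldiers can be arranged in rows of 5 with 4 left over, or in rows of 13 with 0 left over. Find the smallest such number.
M = 5 × 13 = 65. M₁ = 13, y₁ ≡ 2 (mod 5). M₂ = 5, y₂ ≡ 8 (mod 13). z = 4×13×2 + 0×5×8 ≡ 39 (mod 65). The smallest positive such number is 39.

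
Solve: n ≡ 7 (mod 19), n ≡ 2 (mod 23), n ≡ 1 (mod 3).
M = 19 × 23 × 3 = 1311. M₁ = 69, y₁ ≡ 8 (mod 19). M₂ = 57, y₂ ≡ 21 (mod 23). M₃ = 437, y₃ ≡ 2 (mod 3). n = 7×69×8 + 2×57×21 + 1×437×2 ≡ 577 (mod 1311)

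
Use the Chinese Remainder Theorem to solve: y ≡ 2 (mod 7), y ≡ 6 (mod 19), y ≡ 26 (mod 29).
2172

Using the Chinese Remainder Theorem:
M = product of moduli = 3857
For equation 1: M_1 = 551, 551 ≡ 5 (mod 7), inverse of 551 mod 7 is 3 (check: 5 × 3 = 15 ≡ 1 (mod 7))
For equation 2: M_2 = 203, 203 ≡ 13 (mod 19), inverse of 203 mod 19 is 3 (check: 13 × 3 = 39 ≡ 1 (mod 19))
For equation 3: M_3 = 133, 133 ≡ 17 (mod 29), inverse of 133 mod 29 is 12 (check: 17 × 12 = 204 ≡ 1 (mod 29))
Combine: y ≡ Σ r_i×M_i×(M_i⁻¹ mod m_i) = 2×551×3 + 6×203×3 + 26×133×12 = 3306 + 3654 + 41496 = 48456
48456 mod 3857 = 2172
y ≡ 2172 (mod 3857)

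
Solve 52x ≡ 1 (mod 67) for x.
58

Using Extended Euclidean Algorithm:
gcd(52, 67) = 1
Bezout coefficients: 52 × -9 + 67 × 7 = 1
So 52 × -9 ≡ 1 (mod 67)
The inverse is -9 mod 67 = 58
Verification: 52 × 58 = 3016 = 45 × 67 + 1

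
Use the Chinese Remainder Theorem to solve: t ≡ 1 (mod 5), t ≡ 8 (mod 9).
M = 5 × 9 = 45. M₁ = 9, y₁ ≡ 4 (mod 5). M₂ = 5, y₂ ≡ 2 (mod 9). t = 1×9×4 + 8×5×2 ≡ 26 (mod 45)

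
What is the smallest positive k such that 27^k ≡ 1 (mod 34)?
Powers of 27 mod 34: 27^1≡27, 27^2≡15, 27^3≡31, 27^4≡21, 27^5≡23, 27^6≡9, 27^7≡5, 27^8≡33, 27^9≡7, 27^10≡19, 27^11≡3, 27^12≡13, 27^13≡11, 27^14≡25, 27^15≡29, 27^16≡1. Order = 16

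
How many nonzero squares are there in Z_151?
For prime 151, there are (p-1)/2 = (151-1)/2 = 75 quadratic residues (excluding 0).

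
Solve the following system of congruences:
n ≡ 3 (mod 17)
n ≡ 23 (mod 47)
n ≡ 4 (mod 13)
1057

Using the Chinese Remainder Theorem:
M = product of moduli = 10387
For equation 1: M_1 = 611, 611 ≡ 16 (mod 17), inverse of 611 mod 17 is 16 (check: 16 × 16 = 256 ≡ 1 (mod 17))
For equation 2: M_2 = 221, 221 ≡ 33 (mod 47), inverse of 221 mod 47 is 10 (check: 33 × 10 = 330 ≡ 1 (mod 47))
For equation 3: M_3 = 799, 799 ≡ 6 (mod 13), inverse of 799 mod 13 is 11 (check: 6 × 11 = 66 ≡ 1 (mod 13))
Combine: n ≡ Σ r_i×M_i×(M_i⁻¹ mod m_i) = 3×611×16 + 23×221×10 + 4×799×11 = 29328 + 50830 + 35156 = 115314
115314 mod 10387 = 1057
n ≡ 1057 (mod 10387)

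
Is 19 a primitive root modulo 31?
No

To verify, check if 19^(30/q) ≢ 1 (mod 31) for each prime divisor q of 30
Divisors of 30 = 30: [1, 2, 3, 5, 6, 10, 15, 30]
  19^(30/2) = 19^15 ≡ 1 (mod 31)
  19^(30/3) = 19^10 ≡ 25 (mod 31)
  19^(30/5) = 19^6 ≡ 2 (mod 31)
Conclusion: 19 is not a primitive root modulo 31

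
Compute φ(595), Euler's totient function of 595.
384

Prime factorization: 595 = 5 × 7 × 17
Using the formula φ(n) = n × Π(1 - 1/p) for each prime factor p:
φ(595) = 595 × (1 - 1/5) × (1 - 1/7) × (1 - 1/17)
φ(595) = 384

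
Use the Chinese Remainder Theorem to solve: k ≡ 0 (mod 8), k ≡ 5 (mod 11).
M = 8 × 11 = 88. M₁ = 11, y₁ ≡ 3 (mod 8). M₂ = 8, y₂ ≡ 7 (mod 11). k = 0×11×3 + 5×8×7 ≡ 16 (mod 88)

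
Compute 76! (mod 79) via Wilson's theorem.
(78)! = (76)! × (77) × (78) ≡ -1 (mod 79). So (76)! ≡ -1 × [(78)(77)]^(-1) ≡ 39 (mod 79)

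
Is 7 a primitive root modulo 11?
p - 1 = 10 has prime divisors 2, 5. Check 7^(10/q) mod 11 for each: 7^(10/2) = 7^5 ≡ 10, 7^(10/5) = 7^2 ≡ 5 (mod 11). None of these is 1, so 7 has order 10 = φ(11), so it is a primitive root mod 11.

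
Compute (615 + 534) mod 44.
5

(615 + 534) = 1149
1149 mod 44 = 5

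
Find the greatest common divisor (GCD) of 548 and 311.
1

Using the Euclidean algorithm:
548 = 1 × 311 + 237
311 = 1 × 237 + 74
237 = 3 × 74 + 15
74 = 4 × 15 + 14
15 = 1 × 14 + 1
14 = 14 × 1 + 0

GCD(548, 311) = 1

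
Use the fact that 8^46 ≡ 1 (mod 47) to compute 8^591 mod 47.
By Fermat: 8^{46} ≡ 1 (mod 47). 591 ≡ 39 (mod 46). So 8^{591} ≡ 8^{39} ≡ 4 (mod 47)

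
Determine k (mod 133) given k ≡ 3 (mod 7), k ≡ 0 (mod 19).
38

Using the Chinese Remainder Theorem:
M = product of moduli = 133
For equation 1: M_1 = 19, 19 ≡ 5 (mod 7), inverse of 19 mod 7 is 3 (check: 5 × 3 = 15 ≡ 1 (mod 7))
For equation 2: M_2 = 7, 7 ≡ 7 (mod 19), inverse of 7 mod 19 is 11 (check: 7 × 11 = 77 ≡ 1 (mod 19))
Combine: k ≡ Σ r_i×M_i×(M_i⁻¹ mod m_i) = 3×19×3 + 0×7×11 = 171 + 0 = 171
171 mod 133 = 38
k ≡ 38 (mod 133)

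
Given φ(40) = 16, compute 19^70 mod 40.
By Euler: 19^{16} ≡ 1 (mod 40) since gcd(19, 40) = 1. 70 = 4×16 + 6. So 19^{70} ≡ 19^{6} ≡ 1 (mod 40)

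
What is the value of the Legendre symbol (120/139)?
(120/139) = 120^{69} mod 139 = 1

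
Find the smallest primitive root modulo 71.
7

A primitive root g modulo p has order p-1 = 70
Prime divisors of 70: [2, 5, 7]
g is a primitive root iff g^(70/q) ≢ 1 (mod 71) for each prime divisor q
Testing small values:
  g = 2: 2^35 ≡ 1, 2^14 ≡ 54, 2^10 ≡ 30 (mod 71) → 2^35 ≡ 1, not primitive root
  g = 3: 3^35 ≡ 1, 3^14 ≡ 54, 3^10 ≡ 48 (mod 71) → 3^35 ≡ 1, not primitive root
  g = 4: 4^35 ≡ 1, 4^14 ≡ 5, 4^10 ≡ 48 (mod 71) → 4^35 ≡ 1, not primitive root
  g = 5: 5^35 ≡ 1, 5^14 ≡ 57, 5^10 ≡ 1 (mod 71) → 5^35 ≡ 1, not primitive root
  g = 6: 6^35 ≡ 1, 6^14 ≡ 5, 6^10 ≡ 20 (mod 71) → 6^35 ≡ 1, not primitive root
  g = 7: 7^35 ≡ 70, 7^14 ≡ 54, 7^10 ≡ 45 (mod 71) → none is 1, primitive root!
The smallest primitive root is 7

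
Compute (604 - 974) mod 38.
10

(604 - 974) = -370
-370 mod 38 = 10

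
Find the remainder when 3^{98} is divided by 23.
By Fermat: 3^{22} ≡ 1 (mod 23). 98 = 4×22 + 10. So 3^{98} ≡ 3^{10} ≡ 8 (mod 23)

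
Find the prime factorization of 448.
2^6 × 7

Divide by primes starting from smallest:
448 ÷ 2 = 224
224 ÷ 2 = 112
112 ÷ 2 = 56
56 ÷ 2 = 28
28 ÷ 2 = 14
14 ÷ 2 = 7
7 ÷ 7 = 1

448 = 2^6 × 7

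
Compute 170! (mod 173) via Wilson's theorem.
(172)! = (170)! × (171) × (172) ≡ -1 (mod 173). So (170)! ≡ -1 × [(172)(171)]^(-1) ≡ 86 (mod 173)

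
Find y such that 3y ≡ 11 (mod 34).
15

Since gcd(3, 34) = 1 divides 11, a solution exists.
Multiply both sides by the inverse of 3 mod 34:
  3^(-1) mod 34 = 23
  x ≡ 23 × 11 ≡ 253 ≡ 15 (mod 34)
Verification: 3 × 15 = 45 = 1 × 34 + 11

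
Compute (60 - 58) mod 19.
2

(60 - 58) = 2
2 mod 19 = 2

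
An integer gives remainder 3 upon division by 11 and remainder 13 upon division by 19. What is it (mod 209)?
M = 11 × 19 = 209. M₁ = 19, y₁ ≡ 7 (mod 11). M₂ = 11, y₂ ≡ 7 (mod 19). x = 3×19×7 + 13×11×7 ≡ 146 (mod 209). The smallest positive such number is 146.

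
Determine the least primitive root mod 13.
p - 1 = 12 has prime divisors 2, 3. h is a primitive root mod 13 iff h^(12/q) ≢ 1 (mod 13) for each such q.
h = 2: 2^6 ≡ 12, 2^4 ≡ 3 (mod 13); none is 1, so 2 has order 12 and is a primitive root.
The smallest primitive root mod 13 is g = 2.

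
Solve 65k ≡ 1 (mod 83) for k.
23

Using Extended Euclidean Algorithm:
gcd(65, 83) = 1
Bezout coefficients: 65 × 23 + 83 × -18 = 1
So 65 × 23 ≡ 1 (mod 83)
The inverse is 23 mod 83 = 23
Verification: 65 × 23 = 1495 = 18 × 83 + 1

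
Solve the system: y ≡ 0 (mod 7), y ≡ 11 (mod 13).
M = 7 × 13 = 91. M₁ = 13, y₁ ≡ 6 (mod 7). M₂ = 7, y₂ ≡ 2 (mod 13). y = 0×13×6 + 11×7×2 ≡ 63 (mod 91)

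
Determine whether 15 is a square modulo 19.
By Euler's criterion: 15^{9} ≡ 18 (mod 19). Since this equals -1 (≡ 18), 15 is not a QR.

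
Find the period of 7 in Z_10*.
Powers of 7 mod 10: 7^1≡7, 7^2≡9, 7^3≡3, 7^4≡1. Order = 4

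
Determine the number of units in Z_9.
6

Prime factorization: 9 = 3^2
Using the formula φ(n) = n × Π(1 - 1/p) for each prime factor p:
φ(9) = 9 × (1 - 1/3)
φ(9) = 6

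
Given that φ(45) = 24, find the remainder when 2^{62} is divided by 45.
By Euler: 2^{24} ≡ 1 (mod 45) since gcd(2, 45) = 1. 62 = 2×24 + 14. So 2^{62} ≡ 2^{14} ≡ 4 (mod 45)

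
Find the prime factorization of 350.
2 × 5^2 × 7

Divide by primes starting from smallest:
350 ÷ 2 = 175
175 ÷ 5 = 35
35 ÷ 5 = 7
7 ÷ 7 = 1

350 = 2 × 5^2 × 7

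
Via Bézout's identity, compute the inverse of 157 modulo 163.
Extended GCD: 157(27) + 163(-26) = 1. So 157^(-1) ≡ 27 ≡ 27 (mod 163). Verify: 157 × 27 = 4239 ≡ 1 (mod 163)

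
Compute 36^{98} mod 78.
48

Using successive squaring:
Binary expansion of 98: 1100010
Powers of 36 mod 78 (each is the square of the previous):
  36^1 ≡ 36 (mod 78)
  36^2 ≡ 36² = 1296 ≡ 48 (mod 78)
  36^4 ≡ 48² = 2304 ≡ 42 (mod 78)
  36^8 ≡ 42² = 1764 ≡ 48 (mod 78)
  36^16 ≡ 48² = 2304 ≡ 42 (mod 78)
  36^32 ≡ 42² = 1764 ≡ 48 (mod 78)
  36^64 ≡ 48² = 2304 ≡ 42 (mod 78)
98 = 64 + 32 + 2, so 36^98 = 36^64 × 36^32 × 36^2 ≡ 42 × 48 × 48 (mod 78)
Multiplying step by step:
  42 × 48 = 2016 ≡ 66 (mod 78)
  66 × 48 = 3168 ≡ 48 (mod 78)
Result: 36^98 ≡ 48 (mod 78)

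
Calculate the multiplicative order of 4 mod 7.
Powers of 4 mod 7: 4^1≡4, 4^2≡2, 4^3≡1. Order = 3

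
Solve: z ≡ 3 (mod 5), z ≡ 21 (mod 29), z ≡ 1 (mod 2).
M = 5 × 29 × 2 = 290. M₁ = 58, y₁ ≡ 2 (mod 5). M₂ = 10, y₂ ≡ 3 (mod 29). M₃ = 145, y₃ ≡ 1 (mod 2). z = 3×58×2 + 21×10×3 + 1×145×1 ≡ 253 (mod 290)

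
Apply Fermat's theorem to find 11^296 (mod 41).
By Fermat: 11^{40} ≡ 1 (mod 41). 296 ≡ 16 (mod 40). So 11^{296} ≡ 11^{16} ≡ 10 (mod 41)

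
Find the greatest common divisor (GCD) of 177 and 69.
3

Using the Euclidean algorithm:
177 = 2 × 69 + 39
69 = 1 × 39 + 30
39 = 1 × 30 + 9
30 = 3 × 9 + 3
9 = 3 × 3 + 0

GCD(177, 69) = 3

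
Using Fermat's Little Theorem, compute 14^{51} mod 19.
12

By Fermat's Little Theorem, a^(p-1) ≡ 1 (mod p) for prime p and gcd(a, p) = 1
Here p = 19, so 14^18 ≡ 1 (mod 19)
We can reduce the exponent: 51 mod 18 = 15
So 14^51 ≡ 14^15 (mod 19)
Computing: 14^15 mod 19 = 12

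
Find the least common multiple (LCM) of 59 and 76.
4484

First find GCD(59, 76) using the Euclidean algorithm:
59 = 0 × 76 + 59
76 = 1 × 59 + 17
59 = 3 × 17 + 8
17 = 2 × 8 + 1
8 = 8 × 1 + 0
GCD(59, 76) = 1

LCM formula: LCM(a, b) = (a × b) / GCD(a, b)
LCM(59, 76) = (59 × 76) / 1
LCM(59, 76) = 4484 / 1
LCM(59, 76) = 4484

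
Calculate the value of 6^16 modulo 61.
Using repeated squaring. 16 = 16 (binary 10000). Repeated squaring mod 61: 6^1 ≡ 6; 6^2 ≡ 6² = 36 ≡ 36; 6^4 ≡ 36² = 1296 ≡ 15; 6^8 ≡ 15² = 225 ≡ 42; 6^16 ≡ 42² = 1764 ≡ 56. So 6^16 ≡ 56 (mod 61).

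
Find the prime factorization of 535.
5 × 107

Divide by primes starting from smallest:
535 ÷ 5 = 107
107 ÷ 107 = 1

535 = 5 × 107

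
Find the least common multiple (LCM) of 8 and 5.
40

First find GCD(8, 5) using the Euclidean algorithm:
8 = 1 × 5 + 3
5 = 1 × 3 + 2
3 = 1 × 2 + 1
2 = 2 × 1 + 0
GCD(8, 5) = 1

LCM formula: LCM(a, b) = (a × b) / GCD(a, b)
LCM(8, 5) = (8 × 5) / 1
LCM(8, 5) = 40 / 1
LCM(8, 5) = 40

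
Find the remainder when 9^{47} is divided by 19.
By Fermat: 9^{18} ≡ 1 (mod 19). 47 = 2×18 + 11. So 9^{47} ≡ 9^{11} ≡ 5 (mod 19)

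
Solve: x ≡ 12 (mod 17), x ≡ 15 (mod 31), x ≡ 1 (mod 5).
M = 17 × 31 × 5 = 2635. M₁ = 155, y₁ ≡ 9 (mod 17). M₂ = 85, y₂ ≡ 27 (mod 31). M₃ = 527, y₃ ≡ 3 (mod 5). x = 12×155×9 + 15×85×27 + 1×527×3 ≡ 46 (mod 2635)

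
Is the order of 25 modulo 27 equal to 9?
Yes, ord_27(25) = 9.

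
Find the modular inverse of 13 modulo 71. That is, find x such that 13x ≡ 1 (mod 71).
11

Using Extended Euclidean Algorithm:
gcd(13, 71) = 1
Bezout coefficients: 13 × 11 + 71 × -2 = 1
So 13 × 11 ≡ 1 (mod 71)
The inverse is 11 mod 71 = 11
Verification: 13 × 11 = 143 = 2 × 71 + 1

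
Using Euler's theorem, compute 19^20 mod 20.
By Euler: 19^{8} ≡ 1 (mod 20) since gcd(19, 20) = 1. 20 = 2×8 + 4. So 19^{20} ≡ 19^{4} ≡ 1 (mod 20)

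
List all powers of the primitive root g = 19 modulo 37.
g^1, g^2, ..., g^{36} mod 37: {19, 28, 14, 7, 22, 11, 24, 12, 6, 3, 20, 10, 5, 21, 29, 33, 35, 36, 18, 9, 23, 30, 15, 26, 13, 25, 31, 34, 17, 27, 32, 16, 8, 4, 2, 1}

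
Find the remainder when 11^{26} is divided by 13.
By Fermat: 11^{12} ≡ 1 (mod 13). 26 = 2×12 + 2. So 11^{26} ≡ 11^{2} ≡ 4 (mod 13)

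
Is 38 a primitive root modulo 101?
Yes

To verify, check if 38^(100/q) ≢ 1 (mod 101) for each prime divisor q of 100
Divisors of 100 = 100: [1, 2, 4, 5, 10, 20, 25, 50, 100]
  38^(100/2) = 38^50 ≡ 100 (mod 101)
  38^(100/5) = 38^20 ≡ 36 (mod 101)
Conclusion: 38 is a primitive root modulo 101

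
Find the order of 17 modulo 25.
Powers of 17 mod 25: 17^1≡17, 17^2≡14, 17^3≡13, 17^4≡21, 17^5≡7, 17^6≡19, 17^7≡23, 17^8≡16, 17^9≡22, 17^10≡24, 17^11≡8, 17^12≡11, 17^13≡12, 17^14≡4, 17^15≡18, 17^16≡6, 17^17≡2, 17^18≡9, 17^19≡3, 17^20≡1. Order = 20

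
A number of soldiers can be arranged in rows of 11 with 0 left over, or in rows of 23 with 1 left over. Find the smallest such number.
M = 11 × 23 = 253. M₁ = 23, y₁ ≡ 1 (mod 11). M₂ = 11, y₂ ≡ 21 (mod 23). n = 0×23×1 + 1×11×21 ≡ 231 (mod 253). The smallest positive such number is 231.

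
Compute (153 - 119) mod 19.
15

(153 - 119) = 34
34 mod 19 = 15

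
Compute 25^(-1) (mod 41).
25^(-1) ≡ 23 (mod 41). Verification: 25 × 23 = 575 ≡ 1 (mod 41)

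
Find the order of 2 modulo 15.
Powers of 2 mod 15: 2^1≡2, 2^2≡4, 2^3≡8, 2^4≡1. Order = 4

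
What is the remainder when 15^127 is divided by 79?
Using Fermat: 15^{78} ≡ 1 (mod 79). 127 ≡ 49 (mod 78). So 15^{127} ≡ 15^{49} ≡ 61 (mod 79)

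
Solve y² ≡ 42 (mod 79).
The square roots of 42 mod 79 are 11 and 68. Verify: 11² = 121 ≡ 42 (mod 79)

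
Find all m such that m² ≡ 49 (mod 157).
The square roots of 49 mod 157 are 7 and 150. Verify: 7² = 49 ≡ 49 (mod 157)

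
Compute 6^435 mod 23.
Using Fermat: 6^{22} ≡ 1 (mod 23). 435 ≡ 17 (mod 22). So 6^{435} ≡ 6^{17} ≡ 12 (mod 23)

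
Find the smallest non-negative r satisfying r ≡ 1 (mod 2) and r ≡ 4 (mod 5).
M = 2 × 5 = 10. M₁ = 5, y₁ ≡ 1 (mod 2). M₂ = 2, y₂ ≡ 3 (mod 5). r = 1×5×1 + 4×2×3 ≡ 9 (mod 10)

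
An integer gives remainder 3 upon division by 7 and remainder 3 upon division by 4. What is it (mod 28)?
M = 7 × 4 = 28. M₁ = 4, y₁ ≡ 2 (mod 7). M₂ = 7, y₂ ≡ 3 (mod 4). x = 3×4×2 + 3×7×3 ≡ 3 (mod 28). The smallest positive such number is 3.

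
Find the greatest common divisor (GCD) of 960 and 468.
12

Using the Euclidean algorithm:
960 = 2 × 468 + 24
468 = 19 × 24 + 12
24 = 2 × 12 + 0

GCD(960, 468) = 12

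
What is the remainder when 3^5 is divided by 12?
5 = 4 + 1 (binary 101). Repeated squaring mod 12: 3^1 ≡ 3; 3^2 ≡ 3² = 9 ≡ 9; 3^4 ≡ 9² = 81 ≡ 9. Multiply: 3^5 = 3^4 × 3^1 ≡ 9 × 3 (mod 12): 9 × 3 = 27 ≡ 3. So 3^5 ≡ 3 (mod 12).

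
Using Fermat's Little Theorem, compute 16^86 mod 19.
By Fermat: 16^{18} ≡ 1 (mod 19). 86 = 4×18 + 14. So 16^{86} ≡ 16^{14} ≡ 4 (mod 19)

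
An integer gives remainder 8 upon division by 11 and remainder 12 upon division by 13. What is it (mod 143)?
M = 11 × 13 = 143. M₁ = 13, y₁ ≡ 6 (mod 11). M₂ = 11, y₂ ≡ 6 (mod 13). r = 8×13×6 + 12×11×6 ≡ 129 (mod 143). The smallest positive such number is 129.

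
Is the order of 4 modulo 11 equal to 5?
Yes, ord_11(4) = 5.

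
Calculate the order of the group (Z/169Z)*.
156

Prime factorization: 169 = 13^2
Using the formula φ(n) = n × Π(1 - 1/p) for each prime factor p:
φ(169) = 169 × (1 - 1/13)
φ(169) = 156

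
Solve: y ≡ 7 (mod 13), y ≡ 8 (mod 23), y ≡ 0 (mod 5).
M = 13 × 23 × 5 = 1495. M₁ = 115, y₁ ≡ 6 (mod 13). M₂ = 65, y₂ ≡ 17 (mod 23). M₃ = 299, y₃ ≡ 4 (mod 5). y = 7×115×6 + 8×65×17 + 0×299×4 ≡ 215 (mod 1495)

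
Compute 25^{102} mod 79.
8

Using successive squaring:
Binary expansion of 102: 1100110
Powers of 25 mod 79 (each is the square of the previous):
  25^1 ≡ 25 (mod 79)
  25^2 ≡ 25² = 625 ≡ 72 (mod 79)
  25^4 ≡ 72² = 5184 ≡ 49 (mod 79)
  25^8 ≡ 49² = 2401 ≡ 31 (mod 79)
  25^16 ≡ 31² = 961 ≡ 13 (mod 79)
  25^32 ≡ 13² = 169 ≡ 11 (mod 79)
  25^64 ≡ 11² = 121 ≡ 42 (mod 79)
102 = 64 + 32 + 4 + 2, so 25^102 = 25^64 × 25^32 × 25^4 × 25^2 ≡ 42 × 11 × 49 × 72 (mod 79)
Multiplying step by step:
  42 × 11 = 462 ≡ 67 (mod 79)
  67 × 49 = 3283 ≡ 44 (mod 79)
  44 × 72 = 3168 ≡ 8 (mod 79)
Result: 25^102 ≡ 8 (mod 79)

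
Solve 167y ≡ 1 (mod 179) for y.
167^(-1) ≡ 164 (mod 179). Verification: 167 × 164 = 27388 ≡ 1 (mod 179)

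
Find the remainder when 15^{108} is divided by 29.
By Fermat: 15^{28} ≡ 1 (mod 29). 108 = 3×28 + 24. So 15^{108} ≡ 15^{24} ≡ 16 (mod 29)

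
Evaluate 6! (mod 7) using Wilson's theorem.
By Wilson's theorem, (6)! ≡ -1 ≡ 6 (mod 7)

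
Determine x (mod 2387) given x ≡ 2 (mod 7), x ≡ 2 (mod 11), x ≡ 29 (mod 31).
618

Using the Chinese Remainder Theorem:
M = product of moduli = 2387
For equation 1: M_1 = 341, 341 ≡ 5 (mod 7), inverse of 341 mod 7 is 3 (check: 5 × 3 = 15 ≡ 1 (mod 7))
For equation 2: M_2 = 217, 217 ≡ 8 (mod 11), inverse of 217 mod 11 is 7 (check: 8 × 7 = 56 ≡ 1 (mod 11))
For equation 3: M_3 = 77, 77 ≡ 15 (mod 31), inverse of 77 mod 31 is 29 (check: 15 × 29 = 435 ≡ 1 (mod 31))
Combine: x ≡ Σ r_i×M_i×(M_i⁻¹ mod m_i) = 2×341×3 + 2×217×7 + 29×77×29 = 2046 + 3038 + 64757 = 69841
69841 mod 2387 = 618
x ≡ 618 (mod 2387)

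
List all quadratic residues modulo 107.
QRs mod 107: {1, 3, 4, 9, 10, 11, 12, 13, 14, 16, 19, 23, 25, 27, 29, 30, 33, 34, 35, 36, 37, 39, 40, 41, 42, 44, 47, 48, 49, 52, 53, 56, 57, 61, 62, 64, 69, 75, 76, 79, 81, 83, 85, 86, 87, 89, 90, 92, 99, 100, 101, 102, 105}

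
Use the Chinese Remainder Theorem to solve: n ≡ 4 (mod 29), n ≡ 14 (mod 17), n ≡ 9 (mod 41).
10792

Using the Chinese Remainder Theorem:
M = product of moduli = 20213
For equation 1: M_1 = 697, 697 ≡ 1 (mod 29), inverse of 697 mod 29 is 1 (check: 1 × 1 = 1 ≡ 1 (mod 29))
For equation 2: M_2 = 1189, 1189 ≡ 16 (mod 17), inverse of 1189 mod 17 is 16 (check: 16 × 16 = 256 ≡ 1 (mod 17))
For equation 3: M_3 = 493, 493 ≡ 1 (mod 41), inverse of 493 mod 41 is 1 (check: 1 × 1 = 1 ≡ 1 (mod 41))
Combine: n ≡ Σ r_i×M_i×(M_i⁻¹ mod m_i) = 4×697×1 + 14×1189×16 + 9×493×1 = 2788 + 266336 + 4437 = 273561
273561 mod 20213 = 10792
n ≡ 10792 (mod 20213)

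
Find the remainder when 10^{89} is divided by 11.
By Fermat: 10^{10} ≡ 1 (mod 11). 89 = 8×10 + 9. So 10^{89} ≡ 10^{9} ≡ 10 (mod 11)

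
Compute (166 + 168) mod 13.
9

(166 + 168) = 334
334 mod 13 = 9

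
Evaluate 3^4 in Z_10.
4 = 4 (binary 100). Repeated squaring mod 10: 3^1 ≡ 3; 3^2 ≡ 3² = 9 ≡ 9; 3^4 ≡ 9² = 81 ≡ 1. So 3^4 ≡ 1 (mod 10).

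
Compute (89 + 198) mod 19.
2

(89 + 198) = 287
287 mod 19 = 2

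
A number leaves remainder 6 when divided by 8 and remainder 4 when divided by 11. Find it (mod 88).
M = 8 × 11 = 88. M₁ = 11, y₁ ≡ 3 (mod 8). M₂ = 8, y₂ ≡ 7 (mod 11). n = 6×11×3 + 4×8×7 ≡ 70 (mod 88)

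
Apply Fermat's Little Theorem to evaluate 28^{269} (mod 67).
11

By Fermat's Little Theorem, a^(p-1) ≡ 1 (mod p) for prime p and gcd(a, p) = 1
Here p = 67, so 28^66 ≡ 1 (mod 67)
We can reduce the exponent: 269 mod 66 = 5
So 28^269 ≡ 28^5 (mod 67)
Computing: 28^5 mod 67 = 11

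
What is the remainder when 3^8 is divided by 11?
8 = 8 (binary 1000). Repeated squaring mod 11: 3^1 ≡ 3; 3^2 ≡ 3² = 9 ≡ 9; 3^4 ≡ 9² = 81 ≡ 4; 3^8 ≡ 4² = 16 ≡ 5. So 3^8 ≡ 5 (mod 11).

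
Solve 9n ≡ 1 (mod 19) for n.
9^(-1) ≡ 17 (mod 19). Verification: 9 × 17 = 153 ≡ 1 (mod 19)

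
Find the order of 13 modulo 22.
Powers of 13 mod 22: 13^1≡13, 13^2≡15, 13^3≡19, 13^4≡5, 13^5≡21, 13^6≡9, 13^7≡7, 13^8≡3, 13^9≡17, 13^10≡1. Order = 10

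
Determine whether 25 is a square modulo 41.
By Euler's criterion: 25^{20} ≡ 1 (mod 41). Since this equals 1, 25 is a QR.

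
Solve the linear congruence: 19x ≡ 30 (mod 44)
34

Since gcd(19, 44) = 1 divides 30, a solution exists.
Multiply both sides by the inverse of 19 mod 44:
  19^(-1) mod 44 = 7
  x ≡ 7 × 30 ≡ 210 ≡ 34 (mod 44)
Verification: 19 × 34 = 646 = 14 × 44 + 30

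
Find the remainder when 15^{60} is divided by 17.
By Fermat: 15^{16} ≡ 1 (mod 17). 60 = 3×16 + 12. So 15^{60} ≡ 15^{12} ≡ 16 (mod 17)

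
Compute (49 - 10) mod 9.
3

(49 - 10) = 39
39 mod 9 = 3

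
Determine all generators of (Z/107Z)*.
Primitive roots mod 107: {2, 5, 6, 7, 8, 15, 17, 18, 20, 21, 22, 24, 26, 28, 31, 32, 38, 43, 45, 46, 50, 51, 54, 55, 58, 59, 60, 63, 65, 66, 67, 68, 70, 71, 72, 73, 74, 77, 78, 80, 82, 84, 88, 91, 93, 94, 95, 96, 97, 98, 103, 104}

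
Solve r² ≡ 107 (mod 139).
The square roots of 107 mod 139 are 78 and 61. Verify: 78² = 6084 ≡ 107 (mod 139)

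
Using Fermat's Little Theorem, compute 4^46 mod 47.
By Fermat's Little Theorem, 4^{46} ≡ 1 (mod 47) since 47 is prime and gcd(4, 47) = 1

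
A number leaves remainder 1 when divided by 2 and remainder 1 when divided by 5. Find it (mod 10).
M = 2 × 5 = 10. M₁ = 5, y₁ ≡ 1 (mod 2). M₂ = 2, y₂ ≡ 3 (mod 5). n = 1×5×1 + 1×2×3 ≡ 1 (mod 10)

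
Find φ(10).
4

Prime factorization: 10 = 2 × 5
Using the formula φ(n) = n × Π(1 - 1/p) for each prime factor p:
φ(10) = 10 × (1 - 1/2) × (1 - 1/5)
φ(10) = 4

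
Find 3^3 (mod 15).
3 = 2 + 1 (binary 11). Repeated squaring mod 15: 3^1 ≡ 3; 3^2 ≡ 3² = 9 ≡ 9. Multiply: 3^3 = 3^2 × 3^1 ≡ 9 × 3 (mod 15): 9 × 3 = 27 ≡ 12. So 3^3 ≡ 12 (mod 15).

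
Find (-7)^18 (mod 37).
Using repeated squaring. (-7) ≡ 30 (mod 37). 18 = 16 + 2 (binary 10010). Repeated squaring mod 37: 30^1 ≡ 30; 30^2 ≡ 30² = 900 ≡ 12; 30^4 ≡ 12² = 144 ≡ 33; 30^8 ≡ 33² = 1089 ≡ 16; 30^16 ≡ 16² = 256 ≡ 34. Multiply: (-7)^18 ≡ 30^16 × 30^2 ≡ 34 × 12 (mod 37): 34 × 12 = 408 ≡ 1. So (-7)^18 ≡ 1 (mod 37).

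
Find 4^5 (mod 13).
5 = 4 + 1 (binary 101). Repeated squaring mod 13: 4^1 ≡ 4; 4^2 ≡ 4² = 16 ≡ 3; 4^4 ≡ 3² = 9 ≡ 9. Multiply: 4^5 = 4^4 × 4^1 ≡ 9 × 4 (mod 13): 9 × 4 = 36 ≡ 10. So 4^5 ≡ 10 (mod 13).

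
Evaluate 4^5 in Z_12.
5 = 4 + 1 (binary 101). Repeated squaring mod 12: 4^1 ≡ 4; 4^2 ≡ 4² = 16 ≡ 4; 4^4 ≡ 4² = 16 ≡ 4. Multiply: 4^5 = 4^4 × 4^1 ≡ 4 × 4 (mod 12): 4 × 4 = 16 ≡ 4. So 4^5 ≡ 4 (mod 12).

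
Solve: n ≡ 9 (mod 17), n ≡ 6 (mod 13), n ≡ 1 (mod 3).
M = 17 × 13 × 3 = 663. M₁ = 39, y₁ ≡ 7 (mod 17). M₂ = 51, y₂ ≡ 12 (mod 13). M₃ = 221, y₃ ≡ 2 (mod 3). n = 9×39×7 + 6×51×12 + 1×221×2 ≡ 604 (mod 663)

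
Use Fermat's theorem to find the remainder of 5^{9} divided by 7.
6

By Fermat's Little Theorem, a^(p-1) ≡ 1 (mod p) for prime p and gcd(a, p) = 1
Here p = 7, so 5^6 ≡ 1 (mod 7)
We can reduce the exponent: 9 mod 6 = 3
So 5^9 ≡ 5^3 (mod 7)
Computing: 5^3 mod 7 = 6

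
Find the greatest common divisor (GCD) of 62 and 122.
2

Using the Euclidean algorithm:
62 = 0 × 122 + 62
122 = 1 × 62 + 60
62 = 1 × 60 + 2
60 = 30 × 2 + 0

GCD(62, 122) = 2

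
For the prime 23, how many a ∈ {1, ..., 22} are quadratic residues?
For prime 23, there are (p-1)/2 = (23-1)/2 = 11 quadratic residues (excluding 0).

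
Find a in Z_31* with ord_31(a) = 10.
15 has order 10 mod 31 since 15^{10} ≡ 1 (mod 31) and no smaller power works.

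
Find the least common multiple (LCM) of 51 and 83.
4233

First find GCD(51, 83) using the Euclidean algorithm:
51 = 0 × 83 + 51
83 = 1 × 51 + 32
51 = 1 × 32 + 19
32 = 1 × 19 + 13
19 = 1 × 13 + 6
13 = 2 × 6 + 1
6 = 6 × 1 + 0
GCD(51, 83) = 1

LCM formula: LCM(a, b) = (a × b) / GCD(a, b)
LCM(51, 83) = (51 × 83) / 1
LCM(51, 83) = 4233 / 1
LCM(51, 83) = 4233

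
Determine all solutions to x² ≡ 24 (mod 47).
The square roots of 24 mod 47 are 27 and 20. Verify: 27² = 729 ≡ 24 (mod 47)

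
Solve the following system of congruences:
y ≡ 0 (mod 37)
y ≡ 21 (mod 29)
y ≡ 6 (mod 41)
12839

Using the Chinese Remainder Theorem:
M = product of moduli = 43993
For equation 1: M_1 = 1189, 1189 ≡ 5 (mod 37), inverse of 1189 mod 37 is 15 (check: 5 × 15 = 75 ≡ 1 (mod 37))
For equation 2: M_2 = 1517, 1517 ≡ 9 (mod 29), inverse of 1517 mod 29 is 13 (check: 9 × 13 = 117 ≡ 1 (mod 29))
For equation 3: M_3 = 1073, 1073 ≡ 7 (mod 41), inverse of 1073 mod 41 is 6 (check: 7 × 6 = 42 ≡ 1 (mod 41))
Combine: y ≡ Σ r_i×M_i×(M_i⁻¹ mod m_i) = 0×1189×15 + 21×1517×13 + 6×1073×6 = 0 + 414141 + 38628 = 452769
452769 mod 43993 = 12839
y ≡ 12839 (mod 43993)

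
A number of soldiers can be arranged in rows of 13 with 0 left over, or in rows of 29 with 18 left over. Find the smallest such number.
M = 13 × 29 = 377. M₁ = 29, y₁ ≡ 9 (mod 13). M₂ = 13, y₂ ≡ 9 (mod 29). n = 0×29×9 + 18×13×9 ≡ 221 (mod 377). The smallest positive such number is 221.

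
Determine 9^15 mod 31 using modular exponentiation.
Using repeated squaring. 15 = 8 + 4 + 2 + 1 (binary 1111). Repeated squaring mod 31: 9^1 ≡ 9; 9^2 ≡ 9² = 81 ≡ 19; 9^4 ≡ 19² = 361 ≡ 20; 9^8 ≡ 20² = 400 ≡ 28. Multiply: 9^15 = 9^8 × 9^4 × 9^2 × 9^1 ≡ 28 × 20 × 19 × 9 (mod 31): 28 × 20 = 560 ≡ 2; 2 × 19 = 38 ≡ 7; 7 × 9 = 63 ≡ 1. So 9^15 ≡ 1 (mod 31).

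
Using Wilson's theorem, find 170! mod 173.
(172)! = (170)! × (171) × (172) ≡ -1 (mod 173). So (170)! ≡ -1 × [(172)(171)]^(-1) ≡ 86 (mod 173)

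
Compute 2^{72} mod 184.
64

Using successive squaring:
Binary expansion of 72: 1001000
Powers of 2 mod 184 (each is the square of the previous):
  2^1 ≡ 2 (mod 184)
  2^2 ≡ 2² = 4 ≡ 4 (mod 184)
  2^4 ≡ 4² = 16 ≡ 16 (mod 184)
  2^8 ≡ 16² = 256 ≡ 72 (mod 184)
  2^16 ≡ 72² = 5184 ≡ 32 (mod 184)
  2^32 ≡ 32² = 1024 ≡ 104 (mod 184)
  2^64 ≡ 104² = 10816 ≡ 144 (mod 184)
72 = 64 + 8, so 2^72 = 2^64 × 2^8 ≡ 144 × 72 (mod 184)
Multiplying step by step:
  144 × 72 = 10368 ≡ 64 (mod 184)
Result: 2^72 ≡ 64 (mod 184)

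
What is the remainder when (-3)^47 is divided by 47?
Using Fermat: (-3)^{46} ≡ 1 (mod 47). 47 ≡ 1 (mod 46). So (-3)^{47} ≡ (-3)^{1} ≡ 44 (mod 47)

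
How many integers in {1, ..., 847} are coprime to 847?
660

Prime factorization: 847 = 7 × 11^2
Using the formula φ(n) = n × Π(1 - 1/p) for each prime factor p:
φ(847) = 847 × (1 - 1/7) × (1 - 1/11)
φ(847) = 660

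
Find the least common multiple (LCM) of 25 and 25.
25

First find GCD(25, 25) using the Euclidean algorithm:
25 = 1 × 25 + 0
GCD(25, 25) = 25

LCM formula: LCM(a, b) = (a × b) / GCD(a, b)
LCM(25, 25) = (25 × 25) / 25
LCM(25, 25) = 625 / 25
LCM(25, 25) = 25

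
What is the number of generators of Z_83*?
Number of primitive roots mod 83 = φ(82) = 40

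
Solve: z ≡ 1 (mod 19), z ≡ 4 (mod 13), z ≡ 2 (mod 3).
M = 19 × 13 × 3 = 741. M₁ = 39, y₁ ≡ 1 (mod 19). M₂ = 57, y₂ ≡ 8 (mod 13). M₃ = 247, y₃ ≡ 1 (mod 3). z = 1×39×1 + 4×57×8 + 2×247×1 ≡ 134 (mod 741)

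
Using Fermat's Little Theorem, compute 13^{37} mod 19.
13

By Fermat's Little Theorem, a^(p-1) ≡ 1 (mod p) for prime p and gcd(a, p) = 1
Here p = 19, so 13^18 ≡ 1 (mod 19)
We can reduce the exponent: 37 mod 18 = 1
So 13^37 ≡ 13^1 (mod 19)
Computing: 13^1 mod 19 = 13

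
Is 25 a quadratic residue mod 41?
By Euler's criterion: 25^{20} ≡ 1 (mod 41). Since this equals 1, 25 is a QR.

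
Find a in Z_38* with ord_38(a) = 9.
5 has order 9 mod 38 since 5^{9} ≡ 1 (mod 38) and no smaller power works.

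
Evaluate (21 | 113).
(21/113) = 21^{56} mod 113 = -1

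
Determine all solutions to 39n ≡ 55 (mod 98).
19

Since gcd(39, 98) = 1 divides 55, a solution exists.
Multiply both sides by the inverse of 39 mod 98:
  39^(-1) mod 98 = 93
  x ≡ 93 × 55 ≡ 5115 ≡ 19 (mod 98)
Verification: 39 × 19 = 741 = 7 × 98 + 55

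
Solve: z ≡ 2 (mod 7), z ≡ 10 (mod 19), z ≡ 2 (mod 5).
M = 7 × 19 × 5 = 665. M₁ = 95, y₁ ≡ 2 (mod 7). M₂ = 35, y₂ ≡ 6 (mod 19). M₃ = 133, y₃ ≡ 2 (mod 5). z = 2×95×2 + 10×35×6 + 2×133×2 ≡ 352 (mod 665)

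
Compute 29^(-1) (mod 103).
32

Using Extended Euclidean Algorithm:
gcd(29, 103) = 1
Bezout coefficients: 29 × 32 + 103 × -9 = 1
So 29 × 32 ≡ 1 (mod 103)
The inverse is 32 mod 103 = 32
Verification: 29 × 32 = 928 = 9 × 103 + 1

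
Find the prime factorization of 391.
17 × 23

Divide by primes starting from smallest:
391 ÷ 17 = 23
23 ÷ 23 = 1

391 = 17 × 23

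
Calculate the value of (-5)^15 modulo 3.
Using Fermat: (-5)^{2} ≡ 1 (mod 3). 15 ≡ 1 (mod 2). So (-5)^{15} ≡ (-5)^{1} ≡ 1 (mod 3)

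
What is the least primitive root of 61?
2

A primitive root g modulo p has order p-1 = 60
Prime divisors of 60: [2, 3, 5]
g is a primitive root iff g^(60/q) ≢ 1 (mod 61) for each prime divisor q
Testing small values:
  g = 2: 2^30 ≡ 60, 2^20 ≡ 47, 2^12 ≡ 9 (mod 61) → none is 1, primitive root!
The smallest primitive root is 2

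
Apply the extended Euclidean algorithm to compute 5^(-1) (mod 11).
Extended GCD: 5(-2) + 11(1) = 1. So 5^(-1) ≡ 9 ≡ 9 (mod 11). Verify: 5 × 9 = 45 ≡ 1 (mod 11)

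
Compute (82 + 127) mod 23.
2

(82 + 127) = 209
209 mod 23 = 2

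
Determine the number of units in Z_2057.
1760

Prime factorization: 2057 = 11^2 × 17
Using the formula φ(n) = n × Π(1 - 1/p) for each prime factor p:
φ(2057) = 2057 × (1 - 1/11) × (1 - 1/17)
φ(2057) = 1760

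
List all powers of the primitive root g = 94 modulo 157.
g^1, g^2, ..., g^{156} mod 157: {94, 44, 54, 52, 21, 90, 139, 35, 150, 127, 6, 93, 107, 10, 155, 126, 69, 49, 53, 115, 134, 36, 87, 14, 60, 145, 128, 100, 137, 4, 62, 19, 59, 51, 84, 46, 85, 140, 129, 37, 24, 58, 114, 40, 149, 33, 119, 39, 55, 146, 65, 144, 34, 56, 83, 109, 41, 86, 77, 16, 91, 76, 79, 47, 22, 27, 26, 89, 45, 148, 96, 75, 142, 3, 125, 132, 5, 156, 63, 113, 103, 105, 136, 67, 18, 122, 7, 30, 151, 64, 50, 147, 2, 31, 88, 108, 104, 42, 23, 121, 70, 143, 97, 12, 29, 57, 20, 153, 95, 138, 98, 106, 73, 111, 72, 17, 28, 120, 133, 99, 43, 117, 8, 124, 38, 118, 102, 11, 92, 13, 123, 101, 74, 48, 116, 71, 80, 141, 66, 81, 78, 110, 135, 130, 131, 68, 112, 9, 61, 82, 15, 154, 32, 25, 152, 1}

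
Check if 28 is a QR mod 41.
By Euler's criterion: 28^{20} ≡ 40 (mod 41). Since this equals -1 (≡ 40), 28 is not a QR.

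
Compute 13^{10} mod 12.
1

Using successive squaring:
Binary expansion of 10: 1010
Powers of 13 mod 12 (each is the square of the previous):
  13^1 ≡ 1 (mod 12)
  13^2 ≡ 1² = 1 ≡ 1 (mod 12)
  13^4 ≡ 1² = 1 ≡ 1 (mod 12)
  13^8 ≡ 1² = 1 ≡ 1 (mod 12)
10 = 8 + 2, so 13^10 = 13^8 × 13^2 ≡ 1 × 1 (mod 12)
Multiplying step by step:
  1 × 1 = 1 ≡ 1 (mod 12)
Result: 13^10 ≡ 1 (mod 12)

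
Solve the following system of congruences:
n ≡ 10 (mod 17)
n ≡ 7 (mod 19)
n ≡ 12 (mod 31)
4073

Using the Chinese Remainder Theorem:
M = product of moduli = 10013
For equation 1: M_1 = 589, 589 ≡ 11 (mod 17), inverse of 589 mod 17 is 14 (check: 11 × 14 = 154 ≡ 1 (mod 17))
For equation 2: M_2 = 527, 527 ≡ 14 (mod 19), inverse of 527 mod 19 is 15 (check: 14 × 15 = 210 ≡ 1 (mod 19))
For equation 3: M_3 = 323, 323 ≡ 13 (mod 31), inverse of 323 mod 31 is 12 (check: 13 × 12 = 156 ≡ 1 (mod 31))
Combine: n ≡ Σ r_i×M_i×(M_i⁻¹ mod m_i) = 10×589×14 + 7×527×15 + 12×323×12 = 82460 + 55335 + 46512 = 184307
184307 mod 10013 = 4073
n ≡ 4073 (mod 10013)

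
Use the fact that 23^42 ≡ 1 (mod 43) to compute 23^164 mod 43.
By Fermat: 23^{42} ≡ 1 (mod 43). 164 = 3×42 + 38. So 23^{164} ≡ 23^{38} ≡ 14 (mod 43)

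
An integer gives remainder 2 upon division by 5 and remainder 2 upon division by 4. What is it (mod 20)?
M = 5 × 4 = 20. M₁ = 4, y₁ ≡ 4 (mod 5). M₂ = 5, y₂ ≡ 1 (mod 4). n = 2×4×4 + 2×5×1 ≡ 2 (mod 20). The smallest positive such number is 2.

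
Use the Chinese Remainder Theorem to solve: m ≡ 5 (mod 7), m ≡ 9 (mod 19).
M = 7 × 19 = 133. M₁ = 19, y₁ ≡ 3 (mod 7). M₂ = 7, y₂ ≡ 11 (mod 19). m = 5×19×3 + 9×7×11 ≡ 47 (mod 133)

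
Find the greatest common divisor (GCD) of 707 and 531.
1

Using the Euclidean algorithm:
707 = 1 × 531 + 176
531 = 3 × 176 + 3
176 = 58 × 3 + 2
3 = 1 × 2 + 1
2 = 2 × 1 + 0

GCD(707, 531) = 1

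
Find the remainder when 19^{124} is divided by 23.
By Fermat: 19^{22} ≡ 1 (mod 23). 124 = 5×22 + 14. So 19^{124} ≡ 19^{14} ≡ 18 (mod 23)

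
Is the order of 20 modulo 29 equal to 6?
No, the actual order is 7, not 6.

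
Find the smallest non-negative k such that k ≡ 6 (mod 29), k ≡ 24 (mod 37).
209

Using the Chinese Remainder Theorem:
M = product of moduli = 1073
For equation 1: M_1 = 37, 37 ≡ 8 (mod 29), inverse of 37 mod 29 is 11 (check: 8 × 11 = 88 ≡ 1 (mod 29))
For equation 2: M_2 = 29, 29 ≡ 29 (mod 37), inverse of 29 mod 37 is 23 (check: 29 × 23 = 667 ≡ 1 (mod 37))
Combine: k ≡ Σ r_i×M_i×(M_i⁻¹ mod m_i) = 6×37×11 + 24×29×23 = 2442 + 16008 = 18450
18450 mod 1073 = 209
k ≡ 209 (mod 1073)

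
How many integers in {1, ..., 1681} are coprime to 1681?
1640

Prime factorization: 1681 = 41^2
Using the formula φ(n) = n × Π(1 - 1/p) for each prime factor p:
φ(1681) = 1681 × (1 - 1/41)
φ(1681) = 1640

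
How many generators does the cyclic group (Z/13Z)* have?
4

The number of primitive roots modulo p is φ(p-1) = φ(12)
φ(12) = 4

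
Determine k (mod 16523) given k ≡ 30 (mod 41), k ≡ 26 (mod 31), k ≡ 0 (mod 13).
6877

Using the Chinese Remainder Theorem:
M = product of moduli = 16523
For equation 1: M_1 = 403, 403 ≡ 34 (mod 41), inverse of 403 mod 41 is 35 (check: 34 × 35 = 1190 ≡ 1 (mod 41))
For equation 2: M_2 = 533, 533 ≡ 6 (mod 31), inverse of 533 mod 31 is 26 (check: 6 × 26 = 156 ≡ 1 (mod 31))
For equation 3: M_3 = 1271, 1271 ≡ 10 (mod 13), inverse of 1271 mod 13 is 4 (check: 10 × 4 = 40 ≡ 1 (mod 13))
Combine: k ≡ Σ r_i×M_i×(M_i⁻¹ mod m_i) = 30×403×35 + 26×533×26 + 0×1271×4 = 423150 + 360308 + 0 = 783458
783458 mod 16523 = 6877
k ≡ 6877 (mod 16523)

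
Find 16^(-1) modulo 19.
6

Using Extended Euclidean Algorithm:
gcd(16, 19) = 1
Bezout coefficients: 16 × 6 + 19 × -5 = 1
So 16 × 6 ≡ 1 (mod 19)
The inverse is 6 mod 19 = 6
Verification: 16 × 6 = 96 = 5 × 19 + 1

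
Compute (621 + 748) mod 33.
16

(621 + 748) = 1369
1369 mod 33 = 16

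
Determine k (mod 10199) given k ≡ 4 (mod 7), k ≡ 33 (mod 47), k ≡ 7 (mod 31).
7788

Using the Chinese Remainder Theorem:
M = product of moduli = 10199
For equation 1: M_1 = 1457, 1457 ≡ 1 (mod 7), inverse of 1457 mod 7 is 1 (check: 1 × 1 = 1 ≡ 1 (mod 7))
For equation 2: M_2 = 217, 217 ≡ 29 (mod 47), inverse of 217 mod 47 is 13 (check: 29 × 13 = 377 ≡ 1 (mod 47))
For equation 3: M_3 = 329, 329 ≡ 19 (mod 31), inverse of 329 mod 31 is 18 (check: 19 × 18 = 342 ≡ 1 (mod 31))
Combine: k ≡ Σ r_i×M_i×(M_i⁻¹ mod m_i) = 4×1457×1 + 33×217×13 + 7×329×18 = 5828 + 93093 + 41454 = 140375
140375 mod 10199 = 7788
k ≡ 7788 (mod 10199)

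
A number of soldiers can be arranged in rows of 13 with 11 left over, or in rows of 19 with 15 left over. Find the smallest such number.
M = 13 × 19 = 247. M₁ = 19, y₁ ≡ 11 (mod 13). M₂ = 13, y₂ ≡ 3 (mod 19). m = 11×19×11 + 15×13×3 ≡ 167 (mod 247). The smallest positive such number is 167.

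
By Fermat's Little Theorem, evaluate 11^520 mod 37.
By Fermat: 11^{36} ≡ 1 (mod 37). 520 ≡ 16 (mod 36). So 11^{520} ≡ 11^{16} ≡ 26 (mod 37)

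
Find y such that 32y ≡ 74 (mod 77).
36

Since gcd(32, 77) = 1 divides 74, a solution exists.
Multiply both sides by the inverse of 32 mod 77:
  32^(-1) mod 77 = 65
  x ≡ 65 × 74 ≡ 4810 ≡ 36 (mod 77)
Verification: 32 × 36 = 1152 = 14 × 77 + 74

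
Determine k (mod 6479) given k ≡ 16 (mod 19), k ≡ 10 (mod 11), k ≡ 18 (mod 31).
4234

Using the Chinese Remainder Theorem:
M = product of moduli = 6479
For equation 1: M_1 = 341, 341 ≡ 18 (mod 19), inverse of 341 mod 19 is 18 (check: 18 × 18 = 324 ≡ 1 (mod 19))
For equation 2: M_2 = 589, 589 ≡ 6 (mod 11), inverse of 589 mod 11 is 2 (check: 6 × 2 = 12 ≡ 1 (mod 11))
For equation 3: M_3 = 209, 209 ≡ 23 (mod 31), inverse of 209 mod 31 is 27 (check: 23 × 27 = 621 ≡ 1 (mod 31))
Combine: k ≡ Σ r_i×M_i×(M_i⁻¹ mod m_i) = 16×341×18 + 10×589×2 + 18×209×27 = 98208 + 11780 + 101574 = 211562
211562 mod 6479 = 4234
k ≡ 4234 (mod 6479)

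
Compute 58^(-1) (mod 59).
58

Using Extended Euclidean Algorithm:
gcd(58, 59) = 1
Bezout coefficients: 58 × -1 + 59 × 1 = 1
So 58 × -1 ≡ 1 (mod 59)
The inverse is -1 mod 59 = 58
Verification: 58 × 58 = 3364 = 57 × 59 + 1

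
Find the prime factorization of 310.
2 × 5 × 31

Divide by primes starting from smallest:
310 ÷ 2 = 155
155 ÷ 5 = 31
31 ÷ 31 = 1

310 = 2 × 5 × 31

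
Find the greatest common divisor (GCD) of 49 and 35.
7

Using the Euclidean algorithm:
49 = 1 × 35 + 14
35 = 2 × 14 + 7
14 = 2 × 7 + 0

GCD(49, 35) = 7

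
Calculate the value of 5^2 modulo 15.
2 = 2 (binary 10). Repeated squaring mod 15: 5^1 ≡ 5; 5^2 ≡ 5² = 25 ≡ 10. So 5^2 ≡ 10 (mod 15).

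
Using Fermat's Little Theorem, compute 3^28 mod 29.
By Fermat's Little Theorem, 3^{28} ≡ 1 (mod 29) since 29 is prime and gcd(3, 29) = 1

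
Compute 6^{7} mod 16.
0

Using successive squaring:
Binary expansion of 7: 111
Powers of 6 mod 16 (each is the square of the previous):
  6^1 ≡ 6 (mod 16)
  6^2 ≡ 6² = 36 ≡ 4 (mod 16)
  6^4 ≡ 4² = 16 ≡ 0 (mod 16)
7 = 4 + 2 + 1, so 6^7 = 6^4 × 6^2 × 6^1 ≡ 0 × 4 × 6 (mod 16)
Multiplying step by step:
  0 × 4 = 0 ≡ 0 (mod 16)
  0 × 6 = 0 ≡ 0 (mod 16)
Result: 6^7 ≡ 0 (mod 16)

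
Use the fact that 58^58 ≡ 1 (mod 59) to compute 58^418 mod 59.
By Fermat: 58^{58} ≡ 1 (mod 59). 418 = 7×58 + 12. So 58^{418} ≡ 58^{12} ≡ 1 (mod 59)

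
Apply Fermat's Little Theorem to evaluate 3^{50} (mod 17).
9

By Fermat's Little Theorem, a^(p-1) ≡ 1 (mod p) for prime p and gcd(a, p) = 1
Here p = 17, so 3^16 ≡ 1 (mod 17)
We can reduce the exponent: 50 mod 16 = 2
So 3^50 ≡ 3^2 (mod 17)
Computing: 3^2 mod 17 = 9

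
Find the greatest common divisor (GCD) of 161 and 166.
1

Using the Euclidean algorithm:
161 = 0 × 166 + 161
166 = 1 × 161 + 5
161 = 32 × 5 + 1
5 = 5 × 1 + 0

GCD(161, 166) = 1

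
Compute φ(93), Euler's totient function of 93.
60

Prime factorization: 93 = 3 × 31
Using the formula φ(n) = n × Π(1 - 1/p) for each prime factor p:
φ(93) = 93 × (1 - 1/3) × (1 - 1/31)
φ(93) = 60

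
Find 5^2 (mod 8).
2 = 2 (binary 10). Repeated squaring mod 8: 5^1 ≡ 5; 5^2 ≡ 5² = 25 ≡ 1. So 5^2 ≡ 1 (mod 8).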